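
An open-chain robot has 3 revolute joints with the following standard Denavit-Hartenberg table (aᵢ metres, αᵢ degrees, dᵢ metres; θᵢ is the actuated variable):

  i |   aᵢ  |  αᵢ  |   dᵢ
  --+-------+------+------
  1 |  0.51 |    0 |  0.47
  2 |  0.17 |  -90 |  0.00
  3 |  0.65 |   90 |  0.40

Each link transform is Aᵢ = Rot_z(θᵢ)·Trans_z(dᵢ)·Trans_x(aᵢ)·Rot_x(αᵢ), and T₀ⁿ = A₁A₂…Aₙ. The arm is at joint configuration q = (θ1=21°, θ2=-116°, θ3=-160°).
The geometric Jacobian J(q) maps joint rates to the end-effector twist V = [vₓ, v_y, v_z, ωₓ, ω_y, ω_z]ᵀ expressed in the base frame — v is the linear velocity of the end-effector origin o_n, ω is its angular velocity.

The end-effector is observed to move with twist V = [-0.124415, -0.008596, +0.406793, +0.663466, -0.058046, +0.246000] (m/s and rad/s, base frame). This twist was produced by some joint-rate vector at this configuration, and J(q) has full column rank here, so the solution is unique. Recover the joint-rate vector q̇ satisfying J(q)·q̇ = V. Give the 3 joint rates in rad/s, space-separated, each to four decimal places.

o_n = [0.9130, 0.5870, 0.6923]
J₁: ẑ×o_n = [-0.5870, 0.9130, 0.0000], ω = ẑ
J2: z=[0.0000, 0.0000, 1.0000] o=[0.4761, 0.1828, 0.4700] → [-0.4043, 0.4369, 0.0000, 0.0000, 0.0000, 1.0000]
J3: z=[0.9962, -0.0872, 0.0000] o=[0.4613, 0.0134, 0.4700] → [-0.0194, -0.2215, 0.6108, 0.9962, -0.0872, 0.0000]
q̇ = J⁺·V = [0.0660, 0.1800, 0.6660]

0.0660 0.1800 0.6660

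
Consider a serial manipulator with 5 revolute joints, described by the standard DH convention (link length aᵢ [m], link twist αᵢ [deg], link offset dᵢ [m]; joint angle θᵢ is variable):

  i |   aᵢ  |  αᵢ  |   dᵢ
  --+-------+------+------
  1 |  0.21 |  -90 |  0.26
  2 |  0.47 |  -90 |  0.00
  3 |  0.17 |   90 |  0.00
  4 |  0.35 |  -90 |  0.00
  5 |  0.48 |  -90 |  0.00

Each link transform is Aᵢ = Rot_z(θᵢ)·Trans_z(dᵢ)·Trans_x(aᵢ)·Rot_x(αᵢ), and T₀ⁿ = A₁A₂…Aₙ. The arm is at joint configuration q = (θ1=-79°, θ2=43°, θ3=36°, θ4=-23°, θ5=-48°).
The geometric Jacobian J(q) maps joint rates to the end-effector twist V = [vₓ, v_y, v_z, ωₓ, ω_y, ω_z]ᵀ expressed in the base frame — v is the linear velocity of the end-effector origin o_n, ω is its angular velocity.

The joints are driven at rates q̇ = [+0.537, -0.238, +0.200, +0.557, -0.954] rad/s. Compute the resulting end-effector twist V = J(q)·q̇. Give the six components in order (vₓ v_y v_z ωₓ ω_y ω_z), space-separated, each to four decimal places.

o_n = [0.0867, -1.3605, -0.4464]
J₁: ẑ×o_n = [1.3605, 0.0867, -0.0000], ω = ẑ
J2: z=[0.9816, 0.1908, 0.0000] o=[0.0401, -0.2061, 0.2600] → [-0.1348, 0.6934, -1.1421, 0.9816, 0.1908, 0.0000]
J3: z=[-0.1301, 0.6695, -0.7314] o=[0.1057, -0.5436, -0.0605] → [-0.8558, -0.0364, 0.1190, -0.1301, 0.6695, -0.7314]
J4: z=[0.8762, -0.2676, -0.4009] o=[0.0268, -0.6614, -0.1543] → [-0.2021, 0.2319, -0.5965, 0.8762, -0.2676, -0.4009]
J5: z=[-0.3011, 0.3455, -0.8888] o=[-0.1050, -0.9762, -0.2321] → [-0.4157, -0.2349, 0.0495, -0.3011, 0.3455, -0.8888]
V = J·q̇ = [0.8755, 0.2275, -0.0839, 0.5156, -0.3902, 1.0154]

0.8755 0.2275 -0.0839 0.5156 -0.3902 1.0154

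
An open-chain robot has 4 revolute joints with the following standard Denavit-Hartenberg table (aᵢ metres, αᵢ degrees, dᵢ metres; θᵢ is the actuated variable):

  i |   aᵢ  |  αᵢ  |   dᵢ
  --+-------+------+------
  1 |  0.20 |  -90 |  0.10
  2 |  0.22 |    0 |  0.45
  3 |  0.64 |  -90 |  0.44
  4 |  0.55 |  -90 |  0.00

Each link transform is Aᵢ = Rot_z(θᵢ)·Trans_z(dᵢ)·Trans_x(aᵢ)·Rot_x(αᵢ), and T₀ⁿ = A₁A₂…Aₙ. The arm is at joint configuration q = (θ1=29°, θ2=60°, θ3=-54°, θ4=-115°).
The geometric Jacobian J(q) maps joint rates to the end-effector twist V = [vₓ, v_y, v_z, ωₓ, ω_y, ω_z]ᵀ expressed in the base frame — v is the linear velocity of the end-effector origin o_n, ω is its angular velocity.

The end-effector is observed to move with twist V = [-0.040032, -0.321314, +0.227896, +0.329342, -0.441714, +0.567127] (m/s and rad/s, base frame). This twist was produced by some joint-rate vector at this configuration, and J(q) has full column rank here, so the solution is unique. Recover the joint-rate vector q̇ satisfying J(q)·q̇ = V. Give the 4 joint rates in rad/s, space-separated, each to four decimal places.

o_n = [-0.0475, 1.5612, -0.1331]
J₁: ẑ×o_n = [-1.5612, -0.0475, 0.0000], ω = ẑ
J2: z=[-0.4848, 0.8746, 0.0000] o=[0.1749, 0.0970, 0.1000] → [-0.2039, -0.1130, -0.5153, -0.4848, 0.8746, 0.0000]
J3: z=[-0.4848, 0.8746, 0.0000] o=[0.0530, 0.5439, -0.0905] → [-0.0373, -0.0207, -0.4053, -0.4848, 0.8746, 0.0000]
J4: z=[-0.0914, -0.0507, -0.9945] o=[0.3963, 1.2373, -0.1574] → [0.3209, 0.4436, -0.0521, -0.0914, -0.0507, -0.9945]
q̇ = J⁺·V = [-0.1360, 0.2750, -0.8210, -0.7070]

-0.1360 0.2750 -0.8210 -0.7070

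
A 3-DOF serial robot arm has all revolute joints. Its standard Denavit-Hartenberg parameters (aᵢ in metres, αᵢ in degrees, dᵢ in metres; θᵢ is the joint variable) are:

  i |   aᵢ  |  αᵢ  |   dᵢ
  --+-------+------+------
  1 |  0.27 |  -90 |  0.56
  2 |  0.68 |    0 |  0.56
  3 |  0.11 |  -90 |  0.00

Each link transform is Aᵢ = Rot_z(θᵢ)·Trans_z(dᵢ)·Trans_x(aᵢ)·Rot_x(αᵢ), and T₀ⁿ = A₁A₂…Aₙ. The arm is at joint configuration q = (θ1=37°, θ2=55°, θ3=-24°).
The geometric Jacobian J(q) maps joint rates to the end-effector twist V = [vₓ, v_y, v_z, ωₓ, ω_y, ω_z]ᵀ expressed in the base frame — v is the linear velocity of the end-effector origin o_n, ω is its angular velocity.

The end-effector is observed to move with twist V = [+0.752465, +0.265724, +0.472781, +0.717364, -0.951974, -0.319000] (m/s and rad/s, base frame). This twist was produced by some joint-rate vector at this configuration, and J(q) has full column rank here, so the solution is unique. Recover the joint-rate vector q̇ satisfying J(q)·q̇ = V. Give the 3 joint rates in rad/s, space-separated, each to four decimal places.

o_n = [0.2654, 0.9012, -0.0537]
J₁: ẑ×o_n = [-0.9012, 0.2654, 0.0000], ω = ẑ
J2: z=[-0.6018, 0.7986, 0.0000] o=[0.2156, 0.1625, 0.5600] → [-0.4901, -0.3693, -0.4843, -0.6018, 0.7986, 0.0000]
J3: z=[-0.6018, 0.7986, 0.0000] o=[0.1901, 0.8445, 0.0030] → [-0.0452, -0.0341, -0.0943, -0.6018, 0.7986, 0.0000]
q̇ = J⁺·V = [-0.3190, -0.9240, -0.2680]

-0.3190 -0.9240 -0.2680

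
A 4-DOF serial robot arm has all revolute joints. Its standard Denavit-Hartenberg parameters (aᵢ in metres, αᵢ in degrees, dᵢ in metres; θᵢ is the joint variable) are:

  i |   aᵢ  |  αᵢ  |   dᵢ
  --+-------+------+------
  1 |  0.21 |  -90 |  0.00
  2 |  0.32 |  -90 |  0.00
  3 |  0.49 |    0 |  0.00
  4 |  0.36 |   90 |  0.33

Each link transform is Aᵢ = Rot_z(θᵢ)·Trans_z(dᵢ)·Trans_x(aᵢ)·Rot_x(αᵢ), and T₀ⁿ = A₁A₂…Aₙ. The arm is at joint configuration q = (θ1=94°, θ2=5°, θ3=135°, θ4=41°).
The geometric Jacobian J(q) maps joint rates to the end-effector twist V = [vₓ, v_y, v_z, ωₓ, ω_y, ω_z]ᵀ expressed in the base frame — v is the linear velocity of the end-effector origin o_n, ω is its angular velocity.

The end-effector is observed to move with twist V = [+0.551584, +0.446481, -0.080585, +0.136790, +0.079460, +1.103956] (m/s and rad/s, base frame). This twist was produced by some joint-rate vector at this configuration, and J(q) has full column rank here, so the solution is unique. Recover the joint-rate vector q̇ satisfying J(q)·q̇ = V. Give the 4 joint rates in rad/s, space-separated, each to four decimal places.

o_n = [0.3848, -0.1765, -0.2951]
J₁: ẑ×o_n = [0.1765, 0.3848, -0.0000], ω = ẑ
J2: z=[-0.9976, -0.0698, 0.0000] o=[-0.0146, 0.2095, 0.0000] → [0.0206, -0.2944, 0.4129, -0.9976, -0.0698, 0.0000]
J3: z=[0.0061, -0.0869, -0.9962] o=[-0.0369, 0.5275, -0.0279] → [-0.6781, -0.4185, 0.0324, 0.0061, -0.0869, -0.9962]
J4: z=[0.0061, -0.0869, -0.9962] o=[0.3328, 0.2073, 0.0023] → [-0.3565, -0.0500, 0.0022, 0.0061, -0.0869, -0.9962]
q̇ = J⁺·V = [0.3070, -0.1420, -0.6690, -0.1310]

0.3070 -0.1420 -0.6690 -0.1310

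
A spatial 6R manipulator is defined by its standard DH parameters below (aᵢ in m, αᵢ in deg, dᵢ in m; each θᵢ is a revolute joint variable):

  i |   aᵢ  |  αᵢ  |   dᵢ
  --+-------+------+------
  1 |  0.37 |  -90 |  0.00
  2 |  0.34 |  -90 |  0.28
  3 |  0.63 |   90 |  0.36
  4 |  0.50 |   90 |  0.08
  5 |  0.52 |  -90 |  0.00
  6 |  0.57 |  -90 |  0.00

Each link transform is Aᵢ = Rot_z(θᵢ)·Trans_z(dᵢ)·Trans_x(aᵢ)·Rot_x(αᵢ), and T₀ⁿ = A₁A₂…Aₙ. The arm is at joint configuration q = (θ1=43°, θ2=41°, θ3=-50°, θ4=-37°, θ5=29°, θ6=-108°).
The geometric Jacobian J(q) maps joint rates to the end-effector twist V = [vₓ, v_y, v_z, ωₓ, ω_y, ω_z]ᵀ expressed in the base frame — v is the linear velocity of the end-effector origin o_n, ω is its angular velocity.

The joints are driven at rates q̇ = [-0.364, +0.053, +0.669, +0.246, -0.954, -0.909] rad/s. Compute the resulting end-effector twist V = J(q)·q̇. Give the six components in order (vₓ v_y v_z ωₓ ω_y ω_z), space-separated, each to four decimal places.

1.4045 -0.0748 -1.0227 -0.2779 0.3008 -1.9102

o_n = [0.1629, 1.7396, -0.0781]
J₁: ẑ×o_n = [-1.7396, 0.1629, 0.0000], ω = ẑ
J2: z=[-0.6820, 0.7314, 0.0000] o=[0.2706, 0.2523, 0.0000] → [-0.0571, -0.0533, -0.9356, -0.6820, 0.7314, 0.0000]
J3: z=[-0.4798, -0.4474, -0.7547] o=[0.2673, 0.6321, -0.2231] → [0.7710, 0.1483, -0.5781, -0.4798, -0.4474, -0.7547]
J4: z=[-0.8612, 0.0758, 0.5026] o=[-0.0110, 1.0324, -0.7604] → [-0.3037, 0.6751, -0.6222, -0.8612, 0.0758, 0.5026]
J5: z=[0.4841, -0.1789, 0.8565] o=[-0.0025, 1.5290, -0.6615] → [-0.2848, -0.1407, 0.1316, 0.4841, -0.1789, 0.8565]
J6: z=[-0.8283, -0.4093, 0.3826] o=[-0.1492, 1.9942, -0.4814] → [-0.0676, 0.4535, 0.3386, -0.8283, -0.4093, 0.3826]
V = J·q̇ = [1.4045, -0.0748, -1.0227, -0.2779, 0.3008, -1.9102]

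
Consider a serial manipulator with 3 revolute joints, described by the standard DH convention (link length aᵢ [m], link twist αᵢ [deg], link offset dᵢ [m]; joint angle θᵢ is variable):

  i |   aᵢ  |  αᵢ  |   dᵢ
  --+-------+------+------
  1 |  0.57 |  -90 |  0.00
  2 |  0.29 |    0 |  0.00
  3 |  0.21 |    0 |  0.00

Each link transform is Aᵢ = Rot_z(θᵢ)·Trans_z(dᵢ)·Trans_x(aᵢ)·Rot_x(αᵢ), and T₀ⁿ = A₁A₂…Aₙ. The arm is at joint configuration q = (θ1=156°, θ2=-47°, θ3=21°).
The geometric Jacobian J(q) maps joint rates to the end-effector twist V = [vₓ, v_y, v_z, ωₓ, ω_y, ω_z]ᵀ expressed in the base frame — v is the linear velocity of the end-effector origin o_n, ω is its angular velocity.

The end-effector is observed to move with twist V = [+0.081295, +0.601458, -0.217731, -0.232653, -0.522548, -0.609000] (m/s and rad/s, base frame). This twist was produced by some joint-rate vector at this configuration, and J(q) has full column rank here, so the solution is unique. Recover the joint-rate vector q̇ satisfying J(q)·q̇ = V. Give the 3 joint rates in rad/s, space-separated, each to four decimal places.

-0.6090 0.5550 0.0170

o_n = [-0.8738, 0.3891, 0.3042]
J₁: ẑ×o_n = [-0.3891, -0.8738, 0.0000], ω = ẑ
J2: z=[-0.4067, -0.9135, 0.0000] o=[-0.5207, 0.2318, 0.0000] → [-0.2779, 0.1237, -0.3865, -0.4067, -0.9135, 0.0000]
J3: z=[-0.4067, -0.9135, 0.0000] o=[-0.7014, 0.3123, 0.2121] → [-0.0841, 0.0374, -0.1887, -0.4067, -0.9135, 0.0000]
q̇ = J⁺·V = [-0.6090, 0.5550, 0.0170]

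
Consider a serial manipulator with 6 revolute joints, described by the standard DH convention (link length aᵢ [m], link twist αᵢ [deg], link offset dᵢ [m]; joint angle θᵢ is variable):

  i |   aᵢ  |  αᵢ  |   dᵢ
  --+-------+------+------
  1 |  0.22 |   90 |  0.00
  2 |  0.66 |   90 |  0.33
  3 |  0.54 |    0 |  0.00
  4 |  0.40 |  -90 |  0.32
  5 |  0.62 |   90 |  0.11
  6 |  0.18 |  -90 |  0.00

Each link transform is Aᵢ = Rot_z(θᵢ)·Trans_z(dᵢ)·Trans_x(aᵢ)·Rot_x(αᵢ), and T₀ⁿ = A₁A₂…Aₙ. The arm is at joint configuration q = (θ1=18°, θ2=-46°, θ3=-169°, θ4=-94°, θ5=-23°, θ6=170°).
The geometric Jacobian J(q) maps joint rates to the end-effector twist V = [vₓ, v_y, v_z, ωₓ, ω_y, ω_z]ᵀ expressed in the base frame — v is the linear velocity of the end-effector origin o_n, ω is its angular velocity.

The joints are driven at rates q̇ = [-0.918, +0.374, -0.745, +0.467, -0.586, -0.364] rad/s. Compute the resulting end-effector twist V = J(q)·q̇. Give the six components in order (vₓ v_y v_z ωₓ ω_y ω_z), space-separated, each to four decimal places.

-0.8444 -0.4534 -0.3934 0.9735 -0.3005 -0.8981

o_n = [0.1126, -1.0267, -0.2643]
J₁: ẑ×o_n = [1.0267, 0.1126, -0.0000], ω = ẑ
J2: z=[0.3090, -0.9511, 0.0000] o=[0.2092, 0.0680, 0.0000] → [0.2513, 0.0817, -0.4301, 0.3090, -0.9511, 0.0000]
J3: z=[-0.6841, -0.2223, -0.6947] o=[0.7472, -0.1042, -0.4748] → [-0.6876, 0.5848, 0.4901, -0.6841, -0.2223, -0.6947]
J4: z=[-0.6841, -0.2223, -0.6947] o=[0.3652, -0.1200, -0.0935] → [-0.5919, 0.0586, 0.5642, -0.6841, -0.2223, -0.6947]
J5: z=[-0.6934, -0.0972, 0.7140] o=[0.2368, -0.5792, -0.2807] → [0.3179, -0.0772, 0.2983, -0.6934, -0.0972, 0.7140]
J6: z=[-0.7181, 0.1744, -0.6737] o=[0.1238, -1.1974, -0.3204] → [0.1248, 0.0478, -0.1206, -0.7181, 0.1744, -0.6737]
V = J·q̇ = [-0.8444, -0.4534, -0.3934, 0.9735, -0.3005, -0.8981]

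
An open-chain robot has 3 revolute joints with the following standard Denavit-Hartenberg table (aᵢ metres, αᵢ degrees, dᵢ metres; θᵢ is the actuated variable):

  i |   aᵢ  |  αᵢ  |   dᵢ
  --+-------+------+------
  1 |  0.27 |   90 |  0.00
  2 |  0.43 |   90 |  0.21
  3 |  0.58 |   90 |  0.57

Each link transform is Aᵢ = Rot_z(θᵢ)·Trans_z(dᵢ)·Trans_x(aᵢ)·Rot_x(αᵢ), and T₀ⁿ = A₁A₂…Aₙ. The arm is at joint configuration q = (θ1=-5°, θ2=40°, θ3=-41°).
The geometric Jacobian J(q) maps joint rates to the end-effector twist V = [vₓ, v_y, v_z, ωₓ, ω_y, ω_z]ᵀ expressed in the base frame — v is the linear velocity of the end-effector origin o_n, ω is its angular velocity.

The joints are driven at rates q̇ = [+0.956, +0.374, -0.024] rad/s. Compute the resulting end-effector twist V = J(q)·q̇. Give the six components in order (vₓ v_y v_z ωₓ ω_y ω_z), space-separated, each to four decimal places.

-0.1052 1.2684 0.3798 -0.0480 -0.3712 0.9744

o_n = [1.3110, 0.0565, 0.1211]
J₁: ẑ×o_n = [-0.0565, 1.3110, 0.0000], ω = ẑ
J2: z=[-0.0872, -0.9962, 0.0000] o=[0.2690, -0.0235, 0.0000] → [-0.1207, 0.0106, 1.0311, -0.0872, -0.9962, 0.0000]
J3: z=[0.6403, -0.0560, -0.7660] o=[0.5788, -0.2614, 0.2764] → [0.2522, -0.4615, 0.2446, 0.6403, -0.0560, -0.7660]
V = J·q̇ = [-0.1052, 1.2684, 0.3798, -0.0480, -0.3712, 0.9744]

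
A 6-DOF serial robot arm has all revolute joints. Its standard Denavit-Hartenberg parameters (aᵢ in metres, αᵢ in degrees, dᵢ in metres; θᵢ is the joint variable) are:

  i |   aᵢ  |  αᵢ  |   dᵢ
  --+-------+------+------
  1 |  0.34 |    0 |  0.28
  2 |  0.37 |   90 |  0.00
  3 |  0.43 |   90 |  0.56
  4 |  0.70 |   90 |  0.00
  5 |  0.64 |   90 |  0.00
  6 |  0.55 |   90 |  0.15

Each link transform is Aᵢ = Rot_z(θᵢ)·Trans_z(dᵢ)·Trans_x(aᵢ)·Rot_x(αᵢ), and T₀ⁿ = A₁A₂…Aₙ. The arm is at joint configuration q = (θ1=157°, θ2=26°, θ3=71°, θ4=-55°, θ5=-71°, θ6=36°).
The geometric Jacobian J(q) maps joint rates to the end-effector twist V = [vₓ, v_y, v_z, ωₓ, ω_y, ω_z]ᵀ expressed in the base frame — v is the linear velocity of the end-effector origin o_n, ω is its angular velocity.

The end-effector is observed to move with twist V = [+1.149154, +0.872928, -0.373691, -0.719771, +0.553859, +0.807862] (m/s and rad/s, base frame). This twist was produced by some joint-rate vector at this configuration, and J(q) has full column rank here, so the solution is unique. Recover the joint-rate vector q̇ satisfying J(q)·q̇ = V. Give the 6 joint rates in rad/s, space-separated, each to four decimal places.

-0.3140 0.5160 0.8300 0.2300 -0.5160 -0.6910

o_n = [0.1281, -0.2165, 1.2803]
J₁: ẑ×o_n = [0.2165, 0.1281, -0.0000], ω = ẑ
J2: z=[0.0000, 0.0000, 1.0000] o=[-0.3130, 0.1328, 0.2800] → [0.3494, 0.4411, -0.0000, 0.0000, 0.0000, 1.0000]
J3: z=[-0.0523, 0.9986, 0.0000] o=[-0.6825, 0.1135, 0.2800] → [0.9990, 0.0524, -0.7922, -0.0523, 0.9986, 0.0000]
J4: z=[-0.9442, -0.0495, -0.3256] o=[-0.8516, 0.6654, 0.6866] → [-0.3165, 0.2417, 0.8812, -0.9442, -0.0495, -0.3256]
J5: z=[0.2963, -0.5588, -0.7745] o=[-0.9521, 0.0859, 1.0662] → [-0.3539, -0.9001, 0.5140, 0.2963, -0.5588, -0.7745]
J6: z=[0.4432, 0.7988, -0.4068] o=[-0.4106, -0.0566, 1.3762] → [-0.1416, -0.1767, -0.5012, 0.4432, 0.7988, -0.4068]
q̇ = J⁺·V = [-0.3140, 0.5160, 0.8300, 0.2300, -0.5160, -0.6910]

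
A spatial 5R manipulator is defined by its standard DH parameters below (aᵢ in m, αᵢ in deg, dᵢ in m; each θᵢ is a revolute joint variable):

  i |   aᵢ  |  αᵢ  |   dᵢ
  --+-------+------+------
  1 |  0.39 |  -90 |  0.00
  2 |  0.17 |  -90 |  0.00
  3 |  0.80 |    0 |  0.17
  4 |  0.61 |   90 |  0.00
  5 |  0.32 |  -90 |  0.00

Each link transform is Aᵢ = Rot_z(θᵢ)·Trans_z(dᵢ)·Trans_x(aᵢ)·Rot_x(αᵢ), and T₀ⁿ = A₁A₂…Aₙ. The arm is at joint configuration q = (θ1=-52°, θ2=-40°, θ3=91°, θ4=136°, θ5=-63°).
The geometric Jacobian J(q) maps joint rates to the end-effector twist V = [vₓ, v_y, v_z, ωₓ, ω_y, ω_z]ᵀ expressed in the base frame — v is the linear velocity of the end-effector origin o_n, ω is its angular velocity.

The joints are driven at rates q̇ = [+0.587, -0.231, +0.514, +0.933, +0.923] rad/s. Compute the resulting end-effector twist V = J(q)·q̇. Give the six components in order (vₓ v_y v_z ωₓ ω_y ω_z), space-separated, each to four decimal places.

1.0248 0.2623 -0.0492 -0.4238 -0.8552 -0.9554

o_n = [-0.1698, -0.1846, -0.1426]
J₁: ẑ×o_n = [0.1846, -0.1698, 0.0000], ω = ẑ
J2: z=[0.7880, 0.6157, 0.0000] o=[0.2401, -0.3073, 0.0000] → [-0.0878, 0.1124, 0.3491, 0.7880, 0.6157, 0.0000]
J3: z=[0.3957, -0.5065, -0.7660] o=[0.3203, -0.4099, 0.1093] → [0.3002, 0.4751, -0.1591, 0.3957, -0.5065, -0.7660]
J4: z=[0.3957, -0.5065, -0.7660] o=[-0.2493, -0.9801, -0.0299] → [0.6664, -0.0163, 0.3551, 0.3957, -0.5065, -0.7660]
J5: z=[-0.8823, 0.0216, -0.4701] o=[-0.0940, -0.4543, -0.2973] → [0.1301, 0.1722, -0.2363, -0.8823, 0.0216, -0.4701]
V = J·q̇ = [1.0248, 0.2623, -0.0492, -0.4238, -0.8552, -0.9554]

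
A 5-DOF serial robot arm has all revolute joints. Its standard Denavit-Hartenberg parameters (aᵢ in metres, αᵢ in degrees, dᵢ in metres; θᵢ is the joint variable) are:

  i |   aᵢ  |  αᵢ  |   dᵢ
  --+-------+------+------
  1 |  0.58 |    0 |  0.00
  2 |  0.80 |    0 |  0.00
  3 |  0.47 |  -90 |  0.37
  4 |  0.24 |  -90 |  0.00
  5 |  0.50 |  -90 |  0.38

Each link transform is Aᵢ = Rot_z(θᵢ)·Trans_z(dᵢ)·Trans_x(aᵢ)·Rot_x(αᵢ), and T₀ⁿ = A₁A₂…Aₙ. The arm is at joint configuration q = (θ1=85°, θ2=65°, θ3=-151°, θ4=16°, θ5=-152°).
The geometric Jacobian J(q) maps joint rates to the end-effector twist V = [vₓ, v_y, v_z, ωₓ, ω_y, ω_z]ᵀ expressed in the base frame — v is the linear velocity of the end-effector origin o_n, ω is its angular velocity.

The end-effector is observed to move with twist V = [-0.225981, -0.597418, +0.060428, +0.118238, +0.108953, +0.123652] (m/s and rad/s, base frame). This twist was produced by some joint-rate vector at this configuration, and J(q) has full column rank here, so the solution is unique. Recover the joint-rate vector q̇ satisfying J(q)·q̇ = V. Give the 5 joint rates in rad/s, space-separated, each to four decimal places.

-0.0850 0.6040 -0.8010 0.1110 -0.4220

o_n = [-0.4666, 1.2095, 0.0603]
J₁: ẑ×o_n = [-1.2095, -0.4666, 0.0000], ω = ẑ
J2: z=[0.0000, 0.0000, 1.0000] o=[0.0506, 0.5778, 0.0000] → [-0.6317, -0.5172, 0.0000, 0.0000, 0.0000, 1.0000]
J3: z=[0.0000, 0.0000, 1.0000] o=[-0.6423, 0.9778, 0.0000] → [-0.2317, 0.1757, 0.0000, 0.0000, 0.0000, 1.0000]
J4: z=[0.0175, 0.9998, 0.0000] o=[-0.1723, 0.9696, 0.3700] → [-0.3097, 0.0054, 0.2984, 0.0175, 0.9998, 0.0000]
J5: z=[-0.2756, 0.0048, -0.9613] o=[0.0583, 0.9656, 0.3038] → [0.2333, 0.4375, -0.0647, -0.2756, 0.0048, -0.9613]
q̇ = J⁺·V = [-0.0850, 0.6040, -0.8010, 0.1110, -0.4220]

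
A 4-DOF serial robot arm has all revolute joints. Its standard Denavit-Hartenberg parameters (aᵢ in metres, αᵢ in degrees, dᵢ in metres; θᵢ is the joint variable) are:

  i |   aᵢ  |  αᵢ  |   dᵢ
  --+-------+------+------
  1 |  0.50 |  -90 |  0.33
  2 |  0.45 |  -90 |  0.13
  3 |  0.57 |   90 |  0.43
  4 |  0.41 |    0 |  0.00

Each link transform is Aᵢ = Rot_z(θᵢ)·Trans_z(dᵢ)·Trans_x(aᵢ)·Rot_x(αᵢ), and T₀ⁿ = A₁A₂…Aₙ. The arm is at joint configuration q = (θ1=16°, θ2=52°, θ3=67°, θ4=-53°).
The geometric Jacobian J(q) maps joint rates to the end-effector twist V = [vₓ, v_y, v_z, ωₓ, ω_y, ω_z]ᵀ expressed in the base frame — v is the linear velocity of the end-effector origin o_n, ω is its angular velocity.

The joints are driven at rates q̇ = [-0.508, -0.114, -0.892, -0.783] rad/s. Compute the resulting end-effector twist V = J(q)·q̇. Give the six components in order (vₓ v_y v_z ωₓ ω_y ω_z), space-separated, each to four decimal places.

0.2351 0.1373 -0.2858 0.3649 -0.3322 0.6091

o_n = [1.0295, -0.3517, -0.3392]
J₁: ẑ×o_n = [0.3517, 1.0295, -0.0000], ω = ẑ
J2: z=[-0.2756, 0.9613, 0.0000] o=[0.4806, 0.1378, 0.3300] → [-0.6433, -0.1845, -0.3927, -0.2756, 0.9613, 0.0000]
J3: z=[-0.7575, -0.2172, -0.6157] o=[0.7111, 0.3391, -0.0246] → [-0.3570, -0.4343, 0.5924, -0.7575, -0.2172, -0.6157]
J4: z=[0.4371, 0.5318, -0.7254] o=[0.6618, -0.2208, -0.4648] → [-0.0281, -0.3216, -0.2527, 0.4371, 0.5318, -0.7254]
V = J·q̇ = [0.2351, 0.1373, -0.2858, 0.3649, -0.3322, 0.6091]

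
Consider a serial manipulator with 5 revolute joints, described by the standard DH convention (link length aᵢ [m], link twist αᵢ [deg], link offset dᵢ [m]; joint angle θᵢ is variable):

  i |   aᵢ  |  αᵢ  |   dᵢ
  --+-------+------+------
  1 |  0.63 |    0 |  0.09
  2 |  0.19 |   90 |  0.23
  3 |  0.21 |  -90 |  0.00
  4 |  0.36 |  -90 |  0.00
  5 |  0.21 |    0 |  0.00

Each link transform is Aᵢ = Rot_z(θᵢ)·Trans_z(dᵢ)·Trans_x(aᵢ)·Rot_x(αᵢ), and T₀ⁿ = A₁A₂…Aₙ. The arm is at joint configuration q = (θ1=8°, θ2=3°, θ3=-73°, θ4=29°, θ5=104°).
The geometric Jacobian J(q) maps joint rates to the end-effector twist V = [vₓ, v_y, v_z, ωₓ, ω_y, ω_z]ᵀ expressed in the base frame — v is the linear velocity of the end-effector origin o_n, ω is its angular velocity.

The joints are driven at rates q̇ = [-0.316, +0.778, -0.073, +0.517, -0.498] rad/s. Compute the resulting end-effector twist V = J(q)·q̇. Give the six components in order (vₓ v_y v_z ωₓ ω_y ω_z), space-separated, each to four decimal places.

-0.1460 0.0255 -0.0142 0.6238 -0.2481 0.3823

o_n = [0.7284, 0.2607, -0.1990]
J₁: ẑ×o_n = [-0.2607, 0.7284, 0.0000], ω = ẑ
J2: z=[0.0000, 0.0000, 1.0000] o=[0.6239, 0.0877, 0.0900] → [-0.1730, 0.1045, 0.0000, 0.0000, 0.0000, 1.0000]
J3: z=[0.1908, -0.9816, 0.0000] o=[0.8104, 0.1239, 0.3200] → [0.5095, 0.0990, -0.0544, 0.1908, -0.9816, 0.0000]
J4: z=[0.9387, 0.1825, 0.2924] o=[0.8706, 0.1356, 0.1192] → [-0.0946, 0.2571, 0.1434, 0.9387, 0.1825, 0.2924]
J5: z=[-0.3060, 0.8315, 0.4636] o=[0.9277, 0.3245, -0.1819] → [0.0154, -0.0976, 0.1853, -0.3060, 0.8315, 0.4636]
V = J·q̇ = [-0.1460, 0.0255, -0.0142, 0.6238, -0.2481, 0.3823]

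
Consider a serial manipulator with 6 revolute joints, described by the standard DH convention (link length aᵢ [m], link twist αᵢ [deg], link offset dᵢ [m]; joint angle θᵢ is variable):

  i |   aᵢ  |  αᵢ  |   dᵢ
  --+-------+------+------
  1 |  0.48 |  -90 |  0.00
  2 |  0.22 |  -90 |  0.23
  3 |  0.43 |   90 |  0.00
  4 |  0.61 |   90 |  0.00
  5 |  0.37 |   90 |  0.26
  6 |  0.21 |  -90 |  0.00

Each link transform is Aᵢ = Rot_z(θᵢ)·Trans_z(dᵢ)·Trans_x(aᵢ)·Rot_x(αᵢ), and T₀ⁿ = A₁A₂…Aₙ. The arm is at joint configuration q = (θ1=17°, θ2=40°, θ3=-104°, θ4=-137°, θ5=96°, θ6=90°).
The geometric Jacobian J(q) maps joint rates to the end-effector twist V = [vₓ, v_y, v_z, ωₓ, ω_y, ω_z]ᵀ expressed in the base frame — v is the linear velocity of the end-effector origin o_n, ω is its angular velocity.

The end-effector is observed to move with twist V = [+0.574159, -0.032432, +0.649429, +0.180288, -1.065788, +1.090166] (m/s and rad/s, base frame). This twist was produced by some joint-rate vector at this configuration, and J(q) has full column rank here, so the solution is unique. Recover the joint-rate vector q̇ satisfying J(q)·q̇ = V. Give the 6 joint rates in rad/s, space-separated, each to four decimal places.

o_n = [0.4878, -0.0163, 0.0753]
J₁: ẑ×o_n = [0.0163, 0.4878, -0.0000], ω = ẑ
J2: z=[-0.2924, 0.9563, 0.0000] o=[0.4590, 0.1403, 0.0000] → [0.0720, 0.0220, 0.0183, -0.2924, 0.9563, 0.0000]
J3: z=[-0.6147, -0.1879, -0.7660] o=[0.5529, 0.4096, -0.1414] → [-0.3670, 0.1831, 0.2496, -0.6147, -0.1879, -0.7660]
J4: z=[-0.6401, -0.4487, 0.6237] o=[0.3548, 0.7853, -0.0745] → [0.4327, 0.1789, 0.5728, -0.6401, -0.4487, 0.6237]
J5: z=[-0.1352, -0.7333, -0.6663] o=[0.8161, 0.4737, 0.1748] → [-0.2535, 0.2053, -0.1745, -0.1352, -0.7333, -0.6663]
J6: z=[0.6853, -0.5549, 0.4717] o=[0.5162, 0.1377, 0.2152] → [0.1503, 0.0825, -0.1213, 0.6853, -0.5549, 0.4717]
q̇ = J⁺·V = [-0.2550, -0.8130, 0.3540, 0.9110, -0.9360, 0.9000]

-0.2550 -0.8130 0.3540 0.9110 -0.9360 0.9000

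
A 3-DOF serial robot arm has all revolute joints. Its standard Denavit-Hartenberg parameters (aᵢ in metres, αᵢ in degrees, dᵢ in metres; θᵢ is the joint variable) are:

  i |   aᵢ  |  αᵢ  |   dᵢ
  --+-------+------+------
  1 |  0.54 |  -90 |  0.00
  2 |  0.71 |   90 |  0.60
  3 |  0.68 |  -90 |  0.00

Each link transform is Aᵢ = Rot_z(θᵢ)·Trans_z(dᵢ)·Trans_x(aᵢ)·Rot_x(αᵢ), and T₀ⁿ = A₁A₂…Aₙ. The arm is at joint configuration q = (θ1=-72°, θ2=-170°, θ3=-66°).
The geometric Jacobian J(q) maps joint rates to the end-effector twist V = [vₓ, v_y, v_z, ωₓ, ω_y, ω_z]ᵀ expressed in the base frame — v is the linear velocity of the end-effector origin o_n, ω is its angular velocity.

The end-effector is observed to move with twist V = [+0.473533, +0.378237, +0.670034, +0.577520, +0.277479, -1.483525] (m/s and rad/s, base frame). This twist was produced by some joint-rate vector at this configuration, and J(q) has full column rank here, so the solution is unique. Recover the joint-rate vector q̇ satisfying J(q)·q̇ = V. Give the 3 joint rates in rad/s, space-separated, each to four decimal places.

-0.9990 0.6350 0.4920

o_n = [-0.1535, 0.4039, 0.1713]
J₁: ẑ×o_n = [-0.4039, -0.1535, 0.0000], ω = ẑ
J2: z=[0.9511, 0.3090, 0.0000] o=[0.1669, -0.5136, 0.0000] → [0.0529, -0.1629, 0.9716, 0.9511, 0.3090, 0.0000]
J3: z=[-0.0537, 0.1651, -0.9848] o=[0.5214, 0.3368, 0.1233] → [0.0740, 0.6673, 0.1079, -0.0537, 0.1651, -0.9848]
q̇ = J⁺·V = [-0.9990, 0.6350, 0.4920]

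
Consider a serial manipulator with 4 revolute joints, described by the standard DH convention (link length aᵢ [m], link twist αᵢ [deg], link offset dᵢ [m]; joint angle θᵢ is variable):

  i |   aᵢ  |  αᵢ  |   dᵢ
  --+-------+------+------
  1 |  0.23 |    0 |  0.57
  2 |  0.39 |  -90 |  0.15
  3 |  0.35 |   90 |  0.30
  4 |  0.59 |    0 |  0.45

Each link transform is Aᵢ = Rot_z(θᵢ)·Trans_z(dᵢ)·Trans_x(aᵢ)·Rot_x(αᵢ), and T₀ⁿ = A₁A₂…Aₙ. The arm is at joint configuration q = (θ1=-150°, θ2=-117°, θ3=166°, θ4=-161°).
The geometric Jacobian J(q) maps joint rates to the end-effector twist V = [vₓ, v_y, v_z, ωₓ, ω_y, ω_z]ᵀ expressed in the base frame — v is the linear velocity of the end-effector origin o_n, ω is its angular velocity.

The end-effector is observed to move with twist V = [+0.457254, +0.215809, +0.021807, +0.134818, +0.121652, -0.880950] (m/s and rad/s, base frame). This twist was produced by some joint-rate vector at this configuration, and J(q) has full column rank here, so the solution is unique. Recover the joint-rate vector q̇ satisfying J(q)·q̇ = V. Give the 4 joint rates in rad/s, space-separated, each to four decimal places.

o_n = [-0.3436, 0.5789, 0.3337]
J₁: ẑ×o_n = [-0.5789, -0.3436, 0.0000], ω = ẑ
J2: z=[0.0000, 0.0000, 1.0000] o=[-0.1992, -0.1150, 0.5700] → [-0.6939, -0.1444, 0.0000, 0.0000, 0.0000, 1.0000]
J3: z=[-0.9986, -0.0523, 0.0000] o=[-0.2196, 0.2745, 0.7200] → [0.0202, -0.3858, -0.3105, -0.9986, -0.0523, 0.0000]
J4: z=[-0.0127, 0.2416, -0.9703] o=[-0.5014, -0.0804, 0.6353] → [0.5668, -0.1569, -0.0465, -0.0127, 0.2416, -0.9703]
q̇ = J⁺·V = [-0.8770, 0.4550, -0.1410, 0.4730]

-0.8770 0.4550 -0.1410 0.4730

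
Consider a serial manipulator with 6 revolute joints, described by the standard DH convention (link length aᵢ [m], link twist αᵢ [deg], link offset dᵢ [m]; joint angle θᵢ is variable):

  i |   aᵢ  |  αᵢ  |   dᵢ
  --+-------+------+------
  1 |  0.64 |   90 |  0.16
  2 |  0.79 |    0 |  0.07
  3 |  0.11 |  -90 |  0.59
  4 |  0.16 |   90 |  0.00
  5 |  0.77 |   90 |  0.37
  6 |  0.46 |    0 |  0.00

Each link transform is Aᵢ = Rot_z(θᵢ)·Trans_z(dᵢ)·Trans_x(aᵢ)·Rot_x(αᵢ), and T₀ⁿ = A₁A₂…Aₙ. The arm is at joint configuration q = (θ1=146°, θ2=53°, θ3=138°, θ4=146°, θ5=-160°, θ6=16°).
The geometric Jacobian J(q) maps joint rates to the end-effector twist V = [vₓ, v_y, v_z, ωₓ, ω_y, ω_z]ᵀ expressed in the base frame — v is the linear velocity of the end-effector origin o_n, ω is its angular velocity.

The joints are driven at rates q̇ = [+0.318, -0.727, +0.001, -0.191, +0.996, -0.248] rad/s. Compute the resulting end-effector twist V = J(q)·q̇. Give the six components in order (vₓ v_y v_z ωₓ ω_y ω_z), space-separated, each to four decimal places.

o_n = [0.5619, 0.5807, 0.9690]
J₁: ẑ×o_n = [-0.5807, 0.5619, 0.0000], ω = ẑ
J2: z=[0.5592, 0.8290, 0.0000] o=[-0.5306, 0.3579, 0.1600] → [0.6707, -0.4524, -0.7811, 0.5592, 0.8290, 0.0000]
J3: z=[0.5592, 0.8290, 0.0000] o=[-0.8856, 0.6818, 0.7909] → [0.1477, -0.0996, -1.2566, 0.5592, 0.8290, 0.0000]
J4: z=[-0.1582, 0.1067, -0.9816] o=[-0.4662, 1.1105, 0.7699] → [-0.4989, -0.9777, -0.0259, -0.1582, 0.1067, -0.9816]
J5: z=[-0.0085, -0.9943, -0.1067] o=[-0.6241, 1.1092, 0.7952] → [-0.2292, -0.1251, 1.1837, -0.0085, -0.9943, -0.1067]
J6: z=[0.1891, 0.1032, -0.9765] o=[0.1288, 0.7194, 0.8998] → [-0.1283, -0.4360, -0.0709, 0.1891, 0.1032, -0.9765]
V = J·q̇ = [-0.7733, 0.6778, 1.7681, -0.4311, -1.6381, 0.6414]

-0.7733 0.6778 1.7681 -0.4311 -1.6381 0.6414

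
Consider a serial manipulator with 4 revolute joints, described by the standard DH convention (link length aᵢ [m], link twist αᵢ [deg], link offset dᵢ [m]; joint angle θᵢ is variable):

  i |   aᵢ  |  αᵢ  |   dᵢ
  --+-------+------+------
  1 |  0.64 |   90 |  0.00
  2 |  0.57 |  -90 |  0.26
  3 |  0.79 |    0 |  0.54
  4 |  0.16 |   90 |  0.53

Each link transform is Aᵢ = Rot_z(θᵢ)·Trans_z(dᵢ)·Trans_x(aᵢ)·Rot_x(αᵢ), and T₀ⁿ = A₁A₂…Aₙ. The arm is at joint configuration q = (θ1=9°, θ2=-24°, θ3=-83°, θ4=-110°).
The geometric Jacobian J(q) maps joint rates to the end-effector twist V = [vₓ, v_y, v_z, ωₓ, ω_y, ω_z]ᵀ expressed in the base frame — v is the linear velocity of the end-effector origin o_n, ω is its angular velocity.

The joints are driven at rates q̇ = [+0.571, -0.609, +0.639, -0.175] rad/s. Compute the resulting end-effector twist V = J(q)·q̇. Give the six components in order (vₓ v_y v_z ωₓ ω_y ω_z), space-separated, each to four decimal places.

o_n = [1.6802, -0.7546, 0.7699]
J₁: ẑ×o_n = [0.7546, 1.6802, -0.0000], ω = ẑ
J2: z=[0.1564, -0.9877, 0.0000] o=[0.6321, 0.1001, 0.0000] → [-0.7604, -0.1204, 0.9015, 0.1564, -0.9877, 0.0000]
J3: z=[0.4017, 0.0636, 0.9135] o=[1.1871, -0.0752, -0.2318] → [0.6844, 0.0480, -0.3043, 0.4017, 0.0636, 0.9135]
J4: z=[0.4017, 0.0636, 0.9135] o=[1.6136, -0.8016, 0.2223] → [-0.0081, -0.1591, 0.0146, 0.4017, 0.0636, 0.9135]
V = J·q̇ = [1.3327, 1.0913, -0.7460, 0.0911, 0.6310, 0.9949]

1.3327 1.0913 -0.7460 0.0911 0.6310 0.9949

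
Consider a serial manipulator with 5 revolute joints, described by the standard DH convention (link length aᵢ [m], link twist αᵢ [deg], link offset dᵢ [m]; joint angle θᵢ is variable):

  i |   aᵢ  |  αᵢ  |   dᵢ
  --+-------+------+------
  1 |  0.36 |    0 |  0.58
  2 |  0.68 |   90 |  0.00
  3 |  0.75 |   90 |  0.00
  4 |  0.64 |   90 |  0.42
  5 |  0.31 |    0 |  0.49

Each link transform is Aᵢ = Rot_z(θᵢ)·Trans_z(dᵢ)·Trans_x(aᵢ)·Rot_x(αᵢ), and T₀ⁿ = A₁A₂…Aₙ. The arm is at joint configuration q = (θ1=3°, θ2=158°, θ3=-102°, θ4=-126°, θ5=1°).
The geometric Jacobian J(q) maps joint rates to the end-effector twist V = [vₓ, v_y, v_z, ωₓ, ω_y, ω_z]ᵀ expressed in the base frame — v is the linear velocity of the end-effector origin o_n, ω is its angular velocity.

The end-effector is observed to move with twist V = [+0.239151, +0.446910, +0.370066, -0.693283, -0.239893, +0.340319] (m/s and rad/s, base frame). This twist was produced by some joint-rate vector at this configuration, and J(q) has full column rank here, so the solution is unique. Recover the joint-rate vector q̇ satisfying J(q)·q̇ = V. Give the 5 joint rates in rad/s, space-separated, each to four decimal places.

o_n = [-0.0867, -0.3357, 0.8688]
J₁: ẑ×o_n = [0.3357, -0.0867, 0.0000], ω = ẑ
J2: z=[0.0000, 0.0000, 1.0000] o=[0.3595, 0.0188, 0.5800] → [0.3546, -0.4462, 0.0000, 0.0000, 0.0000, 1.0000]
J3: z=[0.3256, 0.9455, 0.0000] o=[-0.2834, 0.2402, 0.5800] → [0.2730, -0.0940, -0.3735, 0.3256, 0.9455, 0.0000]
J4: z=[0.9249, -0.3185, 0.2079] o=[-0.1360, 0.1895, -0.1536] → [-0.2164, -0.9353, -0.4700, 0.9249, -0.3185, 0.2079]
J5: z=[0.0323, 0.6105, 0.7913] o=[0.0099, -0.4084, 0.3017] → [0.2887, -0.0948, 0.0613, 0.0323, 0.6105, 0.7913]
q̇ = J⁺·V = [0.3430, 0.4360, -0.2280, -0.6560, -0.3820]

0.3430 0.4360 -0.2280 -0.6560 -0.3820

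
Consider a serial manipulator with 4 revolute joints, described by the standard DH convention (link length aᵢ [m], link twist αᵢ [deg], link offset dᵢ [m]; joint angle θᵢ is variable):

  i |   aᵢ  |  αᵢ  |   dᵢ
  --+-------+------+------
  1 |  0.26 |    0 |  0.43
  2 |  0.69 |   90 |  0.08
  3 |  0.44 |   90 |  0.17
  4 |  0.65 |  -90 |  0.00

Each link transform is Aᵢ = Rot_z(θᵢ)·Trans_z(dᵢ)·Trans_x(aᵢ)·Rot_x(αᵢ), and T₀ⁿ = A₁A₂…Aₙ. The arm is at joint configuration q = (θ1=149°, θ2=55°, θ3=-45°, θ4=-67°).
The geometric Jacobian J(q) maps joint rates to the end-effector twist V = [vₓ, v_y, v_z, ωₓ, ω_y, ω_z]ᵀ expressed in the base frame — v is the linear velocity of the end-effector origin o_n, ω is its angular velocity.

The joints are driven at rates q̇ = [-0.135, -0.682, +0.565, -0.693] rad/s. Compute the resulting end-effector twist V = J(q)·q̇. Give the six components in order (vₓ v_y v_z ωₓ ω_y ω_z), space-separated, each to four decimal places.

-0.6078 0.6147 0.5704 -0.6775 0.3168 -0.3270

o_n = [-1.1273, -0.7376, 0.0193]
J₁: ẑ×o_n = [0.7376, -1.1273, 0.0000], ω = ẑ
J2: z=[0.0000, 0.0000, 1.0000] o=[-0.2229, 0.1339, 0.4300] → [0.8715, -0.9044, 0.0000, 0.0000, 0.0000, 1.0000]
J3: z=[-0.4067, 0.9135, 0.0000] o=[-0.8532, -0.1467, 0.5100] → [-0.4483, -0.1996, 0.4907, -0.4067, 0.9135, 0.0000]
J4: z=[0.6460, 0.2876, -0.7071] o=[-1.2066, -0.1180, 0.1989] → [-0.4898, 0.0599, -0.4231, 0.6460, 0.2876, -0.7071]
V = J·q̇ = [-0.6078, 0.6147, 0.5704, -0.6775, 0.3168, -0.3270]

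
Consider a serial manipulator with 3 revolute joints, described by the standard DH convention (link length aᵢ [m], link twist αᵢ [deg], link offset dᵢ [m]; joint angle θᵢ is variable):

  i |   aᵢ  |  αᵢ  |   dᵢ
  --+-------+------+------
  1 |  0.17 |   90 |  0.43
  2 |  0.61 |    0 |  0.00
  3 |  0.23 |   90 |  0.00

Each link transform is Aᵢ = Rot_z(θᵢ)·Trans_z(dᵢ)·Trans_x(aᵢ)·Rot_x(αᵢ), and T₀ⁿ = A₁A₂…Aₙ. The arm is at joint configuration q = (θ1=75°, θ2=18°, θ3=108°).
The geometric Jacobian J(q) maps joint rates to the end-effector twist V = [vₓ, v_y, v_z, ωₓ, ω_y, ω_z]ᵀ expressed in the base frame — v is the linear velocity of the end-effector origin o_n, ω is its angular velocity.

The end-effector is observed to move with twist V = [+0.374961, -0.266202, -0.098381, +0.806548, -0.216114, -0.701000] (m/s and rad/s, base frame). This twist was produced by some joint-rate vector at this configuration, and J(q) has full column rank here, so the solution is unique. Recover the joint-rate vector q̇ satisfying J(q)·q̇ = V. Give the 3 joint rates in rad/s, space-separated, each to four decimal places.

o_n = [0.1592, 0.5940, 0.8046]
J₁: ẑ×o_n = [-0.5940, 0.1592, 0.0000], ω = ẑ
J2: z=[0.9659, -0.2588, 0.0000] o=[0.0440, 0.1642, 0.4300] → [-0.0969, -0.3618, 0.4450, 0.9659, -0.2588, 0.0000]
J3: z=[0.9659, -0.2588, 0.0000] o=[0.1942, 0.7246, 0.6185] → [-0.0482, -0.1797, -0.1352, 0.9659, -0.2588, 0.0000]
q̇ = J⁺·V = [-0.7010, 0.0250, 0.8100]

-0.7010 0.0250 0.8100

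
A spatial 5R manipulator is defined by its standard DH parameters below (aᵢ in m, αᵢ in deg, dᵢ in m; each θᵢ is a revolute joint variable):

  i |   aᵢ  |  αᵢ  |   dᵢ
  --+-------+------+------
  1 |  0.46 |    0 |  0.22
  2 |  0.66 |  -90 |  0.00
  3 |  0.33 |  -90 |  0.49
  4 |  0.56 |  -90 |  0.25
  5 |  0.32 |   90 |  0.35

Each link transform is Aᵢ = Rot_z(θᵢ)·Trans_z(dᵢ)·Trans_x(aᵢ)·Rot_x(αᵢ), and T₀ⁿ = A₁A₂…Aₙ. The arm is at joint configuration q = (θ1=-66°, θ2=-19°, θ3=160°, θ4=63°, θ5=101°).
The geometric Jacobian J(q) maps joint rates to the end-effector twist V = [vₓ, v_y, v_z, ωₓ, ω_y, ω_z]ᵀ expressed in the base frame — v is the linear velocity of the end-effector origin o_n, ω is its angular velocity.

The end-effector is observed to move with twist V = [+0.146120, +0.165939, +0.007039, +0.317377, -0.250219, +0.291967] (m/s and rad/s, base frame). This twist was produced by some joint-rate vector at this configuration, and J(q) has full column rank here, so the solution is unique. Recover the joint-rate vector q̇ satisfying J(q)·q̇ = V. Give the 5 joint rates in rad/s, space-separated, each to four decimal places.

o_n = [0.1135, -0.8804, 0.0761]
J₁: ẑ×o_n = [0.8804, 0.1135, -0.0000], ω = ẑ
J2: z=[0.0000, 0.0000, 1.0000] o=[0.1871, -0.4202, 0.2200] → [0.4602, -0.0736, 0.0000, 0.0000, 0.0000, 1.0000]
J3: z=[0.9962, 0.0872, 0.0000] o=[0.2446, -1.0777, 0.2200] → [-0.0125, 0.1434, 0.2080, 0.9962, 0.0872, 0.0000]
J4: z=[-0.0298, 0.3407, 0.9397] o=[0.7057, -0.7261, 0.1071] → [0.1344, -0.5575, 0.2064, -0.0298, 0.3407, 0.9397]
J5: z=[-0.3793, -0.8737, 0.3047] o=[0.1804, -0.4464, 0.2551] → [0.2887, -0.0883, 0.1062, -0.3793, -0.8737, 0.3047]
q̇ = J⁺·V = [-0.3140, 0.9500, 0.3670, -0.4180, 0.1600]

-0.3140 0.9500 0.3670 -0.4180 0.1600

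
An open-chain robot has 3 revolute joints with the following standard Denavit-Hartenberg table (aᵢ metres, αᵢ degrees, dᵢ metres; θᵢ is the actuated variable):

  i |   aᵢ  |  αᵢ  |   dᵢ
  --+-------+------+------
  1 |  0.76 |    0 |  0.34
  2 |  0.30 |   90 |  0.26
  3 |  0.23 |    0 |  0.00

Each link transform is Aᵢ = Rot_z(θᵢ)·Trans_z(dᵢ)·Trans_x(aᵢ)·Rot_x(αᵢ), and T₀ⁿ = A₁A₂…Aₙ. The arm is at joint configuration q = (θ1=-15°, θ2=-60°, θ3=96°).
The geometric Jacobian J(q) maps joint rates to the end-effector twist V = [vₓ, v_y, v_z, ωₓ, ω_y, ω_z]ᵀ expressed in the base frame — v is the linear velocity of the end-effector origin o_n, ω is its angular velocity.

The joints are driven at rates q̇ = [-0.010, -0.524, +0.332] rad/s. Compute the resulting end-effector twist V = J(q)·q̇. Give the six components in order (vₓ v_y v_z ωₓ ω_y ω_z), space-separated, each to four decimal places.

o_n = [0.8055, -0.4633, 0.8287]
J₁: ẑ×o_n = [0.4633, 0.8055, -0.0000], ω = ẑ
J2: z=[0.0000, 0.0000, 1.0000] o=[0.7341, -0.1967, 0.3400] → [0.2666, 0.0714, -0.0000, 0.0000, 0.0000, 1.0000]
J3: z=[-0.9659, -0.2588, 0.0000] o=[0.8117, -0.4865, 0.6000] → [-0.0592, 0.2209, -0.0240, -0.9659, -0.2588, 0.0000]
V = J·q̇ = [-0.1640, 0.0279, -0.0080, -0.3207, -0.0859, -0.5340]

-0.1640 0.0279 -0.0080 -0.3207 -0.0859 -0.5340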